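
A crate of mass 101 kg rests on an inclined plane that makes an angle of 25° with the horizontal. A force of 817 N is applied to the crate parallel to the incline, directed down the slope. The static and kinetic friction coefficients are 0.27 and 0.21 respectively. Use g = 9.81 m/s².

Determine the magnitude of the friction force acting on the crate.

The normal reaction is N = m g cos θ = 898 N.
For equilibrium along the incline the friction force must supply f = m g sin θ + P = 418.7 + 817 = 1236 N (positive meaning up-slope).
Static friction can supply at most μ_s N = 242.5 N.
|1236| exceeds 242.5 N, so the crate slips down-slope; friction is kinetic, f = μ_k N = 0.21×898 = 189 N.

f ≈ 189 N (up the incline)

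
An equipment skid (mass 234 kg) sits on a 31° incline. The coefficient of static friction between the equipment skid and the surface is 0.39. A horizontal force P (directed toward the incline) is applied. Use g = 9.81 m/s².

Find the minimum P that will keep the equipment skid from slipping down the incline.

P_min ≈ 392 N

The equipment skid tends to slide down (tan θ > μ_s), so at the point of impending slip friction acts up-slope at its limit: f = μ_s N.
Perpendicular to the incline: N = m g cos θ + P sin θ.
Along the incline: P cos θ + μ_s N = m g sin θ, i.e. P cos θ + μ_s (m g cos θ + P sin θ) = m g sin θ.
Solving, P (cos θ + μ_s sin θ) = m g (sin θ − μ_s cos θ), so P = 2300×0.1807/1.058 = 392 N.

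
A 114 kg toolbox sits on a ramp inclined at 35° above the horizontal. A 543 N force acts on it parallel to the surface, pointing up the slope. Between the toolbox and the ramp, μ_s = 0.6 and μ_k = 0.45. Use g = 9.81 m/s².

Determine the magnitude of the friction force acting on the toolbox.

Normal force: N = m g cos θ = 114 × 9.81 × cos 35° = 916.1 N.
For equilibrium along the incline the friction force must supply f = m g sin θ − P = 641.5 − 543 = 98.45 N (positive meaning up-slope).
The static-friction ceiling is μ_s N = 0.6 × 916.1 = 549.7 N.
Since |98.45| ≤ 549.7 N, no slip — friction simply equals what equilibrium demands.

f ≈ 98.5 N (up the incline)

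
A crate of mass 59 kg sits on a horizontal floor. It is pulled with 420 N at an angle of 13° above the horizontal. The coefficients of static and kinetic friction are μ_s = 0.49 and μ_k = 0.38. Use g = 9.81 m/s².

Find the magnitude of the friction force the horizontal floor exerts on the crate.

N = m g − P sin α = 578.8 − 420×sin 13° = 484.3 N.
For equilibrium, f = P cos α = 420×cos 13° = 409.2 N.
μ_s N = 0.49 × 484.3 = 237.3 N.
409.2 > 237.3 N → the crate slides; f = μ_k N = 0.38×484.3 = 184 N.

f ≈ 184 N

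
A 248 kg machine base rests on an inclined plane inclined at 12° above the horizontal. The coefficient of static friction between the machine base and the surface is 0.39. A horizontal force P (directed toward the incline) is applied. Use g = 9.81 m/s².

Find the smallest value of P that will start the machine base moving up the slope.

At impending motion up the slope, friction acts down-slope at its limit: f = μ_s N.
Perpendicular to the incline: N = m g cos θ + P sin θ.
Along the incline: P cos θ = m g sin θ + μ_s N = m g sin θ + μ_s (m g cos θ + P sin θ).
Solving, P (cos θ − μ_s sin θ) = m g (sin θ + μ_s cos θ), so P = 248×9.81×(sin 12° + 0.39 cos 12°)/(cos 12° − 0.39 sin 12°) = 2430×0.5894/0.8971 = 1600 N.

P ≈ 1600 N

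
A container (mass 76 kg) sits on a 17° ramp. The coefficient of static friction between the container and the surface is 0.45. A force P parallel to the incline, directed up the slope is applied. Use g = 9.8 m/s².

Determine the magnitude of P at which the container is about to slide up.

At impending motion up the slope, friction acts down-slope at its limit: f = μ_s N.
P is parallel to the surface, so N = m g cos θ = 712 N.
Along the incline: P = m g sin θ + μ_s N = 218 + 0.45×712 = 538 N.

P ≈ 538 N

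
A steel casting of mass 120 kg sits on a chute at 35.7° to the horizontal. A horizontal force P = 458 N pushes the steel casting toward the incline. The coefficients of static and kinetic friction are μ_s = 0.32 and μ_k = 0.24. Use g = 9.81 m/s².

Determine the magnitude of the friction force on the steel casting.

f ≈ 315 N (up the incline)

Normal direction: N = m g cos θ + P sin θ = 1223 N.
Along the incline, the net driving force (taking up-slope positive) is P cos θ − m g sin θ = 371.9 − 686.9 = -315 N, so equilibrium requires friction f = 315 N (up-slope).
Maximum static friction: μ_s N = 0.32 × 1223 = 391.4 N.
|f_req| = 315 ≤ 391.4 N → the steel casting is in equilibrium; friction equals the required value.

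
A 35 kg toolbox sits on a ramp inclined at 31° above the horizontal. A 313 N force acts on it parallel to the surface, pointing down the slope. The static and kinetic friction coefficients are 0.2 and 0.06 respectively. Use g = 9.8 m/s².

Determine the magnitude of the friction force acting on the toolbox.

f ≈ 17.6 N (up the incline)

Perpendicular to the surface, N = m g cos θ = 35·9.8·cos 31° = 294 N.
For equilibrium along the incline the friction force must supply f = m g sin θ + P = 176.7 + 313 = 489.7 N (positive meaning up-slope).
The static-friction ceiling is μ_s N = 0.2 × 294 = 58.8 N.
Since |489.7| > 58.8 N, static friction cannot hold it; the toolbox slides down the incline and kinetic friction applies: f = μ_k N = 0.06 × 294 = 17.6 N.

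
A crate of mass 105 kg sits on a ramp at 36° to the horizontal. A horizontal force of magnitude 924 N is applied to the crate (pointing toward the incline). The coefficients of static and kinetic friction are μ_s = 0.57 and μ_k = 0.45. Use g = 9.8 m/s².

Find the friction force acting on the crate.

The horizontal push has a component P sin θ into the surface, so N = m g cos θ + P sin θ = 832.5 + 543.1 = 1376 N.
Parallel to the incline: P cos θ − m g sin θ = 747.5 − 604.8 = 142.7 N; the friction needed to balance this is 142.7 N acting down the slope.
Maximum static friction: μ_s N = 0.57 × 1376 = 784.1 N.
|f_req| = 142.7 ≤ 784.1 N → the crate is in equilibrium; friction equals the required value.

f ≈ 143 N (down the incline)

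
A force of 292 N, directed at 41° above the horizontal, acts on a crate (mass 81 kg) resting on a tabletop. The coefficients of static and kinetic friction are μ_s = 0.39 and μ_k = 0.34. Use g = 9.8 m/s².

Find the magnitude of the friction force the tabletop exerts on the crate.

f ≈ 220 N

Vertical equilibrium gives N = m g − P sin α = 602.2 N.
For equilibrium, f = P cos α = 292×cos 41° = 220.4 N.
The static-friction limit is μ_s N = 234.9 N.
Since 220.4 N does not exceed the limit, the crate stays at rest and f = 220 N.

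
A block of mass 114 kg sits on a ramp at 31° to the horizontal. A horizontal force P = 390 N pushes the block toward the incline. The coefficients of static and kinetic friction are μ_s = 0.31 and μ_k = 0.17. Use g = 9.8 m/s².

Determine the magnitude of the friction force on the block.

Normal direction: N = m g cos θ + P sin θ = 1158 N.
Along the incline, the net driving force (taking up-slope positive) is P cos θ − m g sin θ = 334.3 − 575.4 = -241.1 N, so equilibrium requires friction f = 241.1 N (up-slope).
Maximum static friction: μ_s N = 0.31 × 1158 = 359.1 N.
Since 241.1 N is within the 359.1 N limit, the block stays put and friction is exactly 241 N.

f ≈ 241 N (up the incline)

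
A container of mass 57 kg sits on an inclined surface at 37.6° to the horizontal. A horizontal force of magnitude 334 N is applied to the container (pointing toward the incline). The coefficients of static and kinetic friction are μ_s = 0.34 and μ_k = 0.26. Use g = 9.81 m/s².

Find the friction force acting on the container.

Resolve perpendicular to the incline: N = m g cos θ + P sin θ = 57×9.81×cos 37.6° + 334×sin 37.6° = 646.8 N.
Along the incline, the net driving force (taking up-slope positive) is P cos θ − m g sin θ = 264.6 − 341.2 = -76.55 N, so equilibrium requires friction f = 76.55 N (up-slope).
Maximum static friction: μ_s N = 0.34 × 646.8 = 219.9 N.
Since 76.55 N is within the 219.9 N limit, the container stays put and friction is exactly 76.6 N.

f ≈ 76.6 N (up the incline)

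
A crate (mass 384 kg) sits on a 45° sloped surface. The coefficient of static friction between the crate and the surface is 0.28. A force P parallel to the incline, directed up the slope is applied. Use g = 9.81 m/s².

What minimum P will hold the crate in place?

The crate tends to slide down (tan θ > μ_s), so at the point of impending slip friction acts up-slope at its limit: f = μ_s N.
P is parallel to the surface, so N = m g cos θ = 2660 N.
Along the incline: P + μ_s N = m g sin θ, so P = 2660 − 0.28×2660 = 1920 N.

P_min ≈ 1920 N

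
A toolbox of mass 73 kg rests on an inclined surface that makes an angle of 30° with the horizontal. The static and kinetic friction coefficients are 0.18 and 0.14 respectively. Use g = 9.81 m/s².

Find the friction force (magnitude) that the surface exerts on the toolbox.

f ≈ 86.8 N (up the incline)

Normal force: N = m g cos θ = 73 × 9.81 × cos 30° = 620.2 N.
Along the slope the weight component is m g sin θ = 358.1 N; friction must supply exactly this, acting up-slope.
Static friction can supply at most μ_s N = 111.6 N.
|358.1| exceeds 111.6 N, so the toolbox slips down-slope; friction is kinetic, f = μ_k N = 0.14×620.2 = 86.8 N.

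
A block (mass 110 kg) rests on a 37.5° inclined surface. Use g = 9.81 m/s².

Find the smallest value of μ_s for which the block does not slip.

μ_s,min ≈ 0.767

At the slip threshold m g sin θ = μ_s m g cos θ, so μ_s,min = tan θ.
μ_s,min = tan 37.5° = 0.767.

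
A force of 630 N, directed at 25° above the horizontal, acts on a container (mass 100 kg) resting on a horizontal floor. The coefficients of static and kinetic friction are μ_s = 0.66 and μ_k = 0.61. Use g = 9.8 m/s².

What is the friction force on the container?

The vertical component of P reduces the normal force: N = m g − P sin α = 980 − 266.2 = 713.8 N.
Horizontally, friction must balance P cos α = 571 N.
The static-friction limit is μ_s N = 471.1 N.
571 > 471.1 N → the container slides; f = μ_k N = 0.61×713.8 = 435 N.

f ≈ 435 N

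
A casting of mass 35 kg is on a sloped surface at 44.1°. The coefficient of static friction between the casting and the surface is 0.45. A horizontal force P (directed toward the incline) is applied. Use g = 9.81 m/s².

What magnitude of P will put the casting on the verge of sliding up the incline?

P ≈ 864 N

At impending motion up the slope, friction acts down-slope at its limit: f = μ_s N.
Perpendicular to the incline: N = m g cos θ + P sin θ.
Along the incline: P cos θ = m g sin θ + μ_s N = m g sin θ + μ_s (m g cos θ + P sin θ).
Solving, P (cos θ − μ_s sin θ) = m g (sin θ + μ_s cos θ), so P = 35×9.81×(sin 44.1° + 0.45 cos 44.1°)/(cos 44.1° − 0.45 sin 44.1°) = 343×1.019/0.405 = 864 N.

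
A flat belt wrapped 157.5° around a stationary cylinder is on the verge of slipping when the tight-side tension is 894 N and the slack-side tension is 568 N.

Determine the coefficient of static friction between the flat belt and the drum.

T₂/T₁ = e^{μβ} → μ = ln(T₂/T₁)/β.
β = 157.5° = 2.749 rad.
μ = ln(894/568)/2.749 = ln(1.574)/2.749 = 0.165.

μ ≈ 0.165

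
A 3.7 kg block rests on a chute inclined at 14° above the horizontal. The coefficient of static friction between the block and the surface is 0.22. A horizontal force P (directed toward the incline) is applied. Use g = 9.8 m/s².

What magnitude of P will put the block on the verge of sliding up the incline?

At impending motion up the slope, friction acts down-slope at its limit: f = μ_s N.
Perpendicular to the incline: N = m g cos θ + P sin θ.
Along the incline: P cos θ = m g sin θ + μ_s N = m g sin θ + μ_s (m g cos θ + P sin θ).
Solving, P (cos θ − μ_s sin θ) = m g (sin θ + μ_s cos θ), so P = 3.7×9.8×(sin 14° + 0.22 cos 14°)/(cos 14° − 0.22 sin 14°) = 36.3×0.4554/0.9171 = 18 N.

P ≈ 18 N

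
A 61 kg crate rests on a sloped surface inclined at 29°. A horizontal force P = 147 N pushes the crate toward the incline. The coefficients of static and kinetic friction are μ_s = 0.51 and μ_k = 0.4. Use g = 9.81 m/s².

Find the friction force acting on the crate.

The horizontal push has a component P sin θ into the surface, so N = m g cos θ + P sin θ = 523.4 + 71.27 = 594.6 N.
Parallel to the incline: P cos θ − m g sin θ = 128.6 − 290.1 = -161.5 N; the friction needed to balance this is 161.5 N acting up the slope.
The limit of static friction is μ_s N = 303.3 N.
Since 161.5 N is within the 303.3 N limit, the crate stays put and friction is exactly 162 N.

f ≈ 162 N (up the incline)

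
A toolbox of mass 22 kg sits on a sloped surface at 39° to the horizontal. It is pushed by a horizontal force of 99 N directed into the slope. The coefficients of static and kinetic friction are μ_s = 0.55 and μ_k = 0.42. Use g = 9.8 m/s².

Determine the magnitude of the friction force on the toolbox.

f ≈ 58.7 N (up the incline)

Normal direction: N = m g cos θ + P sin θ = 229.9 N.
Along the incline, the net driving force (taking up-slope positive) is P cos θ − m g sin θ = 76.94 − 135.7 = -58.74 N, so equilibrium requires friction f = 58.74 N (up-slope).
Maximum static friction: μ_s N = 0.55 × 229.9 = 126.4 N.
Since 58.74 N is within the 126.4 N limit, the toolbox stays put and friction is exactly 58.7 N.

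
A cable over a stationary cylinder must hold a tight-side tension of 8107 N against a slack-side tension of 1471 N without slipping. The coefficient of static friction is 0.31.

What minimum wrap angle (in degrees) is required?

T₂/T₁ = e^{μβ} → β = ln(T₂/T₁)/μ.
β = ln(8107/1471)/0.31 = 1.707/0.31 = 5.506 rad.
In degrees: β = 5.506 × 180/π = 315°.

β_min ≈ 315°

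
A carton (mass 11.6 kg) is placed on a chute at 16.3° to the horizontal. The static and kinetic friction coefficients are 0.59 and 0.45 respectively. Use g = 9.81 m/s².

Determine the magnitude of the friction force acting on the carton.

The normal reaction is N = m g cos θ = 109.2 N.
Along the slope the weight component is m g sin θ = 31.94 N; friction must supply exactly this, acting up-slope.
Maximum static friction available: μ_s N = 0.59 × 109.2 = 64.44 N.
Since |31.94| ≤ 64.44 N, static friction is sufficient; f equals the required value, not μ_s N.

f ≈ 31.9 N (up the incline)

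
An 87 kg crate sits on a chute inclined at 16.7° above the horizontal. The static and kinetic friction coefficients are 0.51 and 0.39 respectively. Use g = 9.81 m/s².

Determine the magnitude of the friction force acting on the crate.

Perpendicular to the surface, N = m g cos θ = 87·9.81·cos 16.7° = 817.5 N.
For equilibrium along the incline, friction must balance the weight component: f = m g sin θ = 245.3 N up the slope.
Static friction can supply at most μ_s N = 416.9 N.
Since |245.3| ≤ 416.9 N, static friction is sufficient; f equals the required value, not μ_s N.

f ≈ 245 N (up the incline)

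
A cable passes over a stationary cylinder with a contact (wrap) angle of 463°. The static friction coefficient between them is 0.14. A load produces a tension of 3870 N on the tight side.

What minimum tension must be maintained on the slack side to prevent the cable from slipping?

T_min ≈ 1250 N

Capstan equation at impending slip: T_tight/T_slack = e^{μβ}.
β = 463° = 8.081 rad; e^{μβ} = e^{0.14×8.081} = 3.1.
T_slack = T_tight / e^{μβ} = 3870 / 3.1 = 1250 N.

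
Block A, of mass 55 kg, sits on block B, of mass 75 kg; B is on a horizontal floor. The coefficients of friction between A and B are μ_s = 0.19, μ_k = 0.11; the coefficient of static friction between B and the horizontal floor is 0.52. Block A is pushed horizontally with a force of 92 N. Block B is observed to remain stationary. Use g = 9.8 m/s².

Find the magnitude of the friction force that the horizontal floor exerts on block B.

The normal force B exerts on A is simply A's weight, N₁ = 539 N.
Maximum static friction on A from B: μ_s N₁ = 0.19×539 = 102.4 N.
Since P = 92 N ≤ 102.4 N, A does not slip on B; friction on A equals P = 92 N.
B experiences an equal 92 N forward from A (third law). B is in equilibrium, so the floor supplies f₂ = 92 N of static friction (limit μ_s(m_A+m_B)g = 662.5 N, not exceeded).

f ≈ 92 N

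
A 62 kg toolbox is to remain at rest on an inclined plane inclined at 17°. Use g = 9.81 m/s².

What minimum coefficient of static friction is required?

μ_s,min ≈ 0.306

At the slip threshold m g sin θ = μ_s m g cos θ, so μ_s,min = tan θ.
μ_s,min = tan 17° = 0.306.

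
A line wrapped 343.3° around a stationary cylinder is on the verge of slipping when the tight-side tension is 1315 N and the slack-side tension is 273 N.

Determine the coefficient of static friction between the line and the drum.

μ ≈ 0.262

T₂/T₁ = e^{μβ} → μ = ln(T₂/T₁)/β.
β = 343.3° = 5.992 rad.
μ = ln(1315/273)/5.992 = ln(4.817)/5.992 = 0.262.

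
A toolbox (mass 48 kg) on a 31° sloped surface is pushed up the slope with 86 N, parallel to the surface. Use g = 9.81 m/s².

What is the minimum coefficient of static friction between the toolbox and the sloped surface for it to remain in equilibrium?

N = m g cos θ = 403.6 N.
Friction must make up the shortfall along the incline: f = m g sin θ − P = 242.5 − 86 = 156.5 N.
At the threshold f = μ_s N, so μ_s,min = 156.5/403.6 = 0.388.

μ_s,min ≈ 0.388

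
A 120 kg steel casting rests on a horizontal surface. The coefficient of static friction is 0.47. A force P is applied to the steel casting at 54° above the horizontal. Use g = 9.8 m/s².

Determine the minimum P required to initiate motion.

P ≈ 571 N

N = m g − P sin α (the pull lifts the steel casting).
At impending slip, P cos α = μ_s N = μ_s (m g − P sin α).
Solving: P (cos α + μ_s sin α) = μ_s m g → P = 0.47×1180/(cos 54° + 0.47 sin 54°) = 553/0.968 = 571 N.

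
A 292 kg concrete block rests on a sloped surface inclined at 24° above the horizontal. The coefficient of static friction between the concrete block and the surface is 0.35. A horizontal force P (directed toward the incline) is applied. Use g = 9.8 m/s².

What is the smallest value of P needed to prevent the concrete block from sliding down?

The concrete block tends to slide down (tan θ > μ_s), so at the point of impending slip friction acts up-slope at its limit: f = μ_s N.
Perpendicular to the incline: N = m g cos θ + P sin θ.
Along the incline: P cos θ + μ_s N = m g sin θ, i.e. P cos θ + μ_s (m g cos θ + P sin θ) = m g sin θ.
Solving, P (cos θ + μ_s sin θ) = m g (sin θ − μ_s cos θ), so P = 2860×0.087/1.056 = 236 N.

P_min ≈ 236 N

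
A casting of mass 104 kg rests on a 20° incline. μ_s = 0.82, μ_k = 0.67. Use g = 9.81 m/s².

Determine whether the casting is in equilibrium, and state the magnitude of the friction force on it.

f ≈ 349 N

N = m g cos θ = 959 N.
Down-slope weight component: m g sin θ = 349 N.
μ_s N = 786 N.
349 ≤ 786 N, so it stays put; friction = 349 N.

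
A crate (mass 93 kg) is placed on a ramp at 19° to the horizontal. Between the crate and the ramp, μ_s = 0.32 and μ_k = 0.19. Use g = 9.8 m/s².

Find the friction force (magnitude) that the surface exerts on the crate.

f ≈ 164 N (up the incline)

Normal force: N = m g cos θ = 93 × 9.8 × cos 19° = 861.7 N.
Along the slope the weight component is m g sin θ = 296.7 N; friction must supply exactly this, acting up-slope.
The static-friction ceiling is μ_s N = 0.32 × 861.7 = 275.8 N.
|296.7| exceeds 275.8 N, so the crate slips down-slope; friction is kinetic, f = μ_k N = 0.19×861.7 = 164 N.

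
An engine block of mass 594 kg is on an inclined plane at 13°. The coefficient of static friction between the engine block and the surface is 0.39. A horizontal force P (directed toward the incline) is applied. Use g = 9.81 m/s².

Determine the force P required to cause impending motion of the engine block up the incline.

P ≈ 3980 N

At impending motion up the slope, friction acts down-slope at its limit: f = μ_s N.
Perpendicular to the incline: N = m g cos θ + P sin θ.
Along the incline: P cos θ = m g sin θ + μ_s N = m g sin θ + μ_s (m g cos θ + P sin θ).
Solving, P (cos θ − μ_s sin θ) = m g (sin θ + μ_s cos θ), so P = 594×9.81×(sin 13° + 0.39 cos 13°)/(cos 13° − 0.39 sin 13°) = 5830×0.605/0.8866 = 3980 N.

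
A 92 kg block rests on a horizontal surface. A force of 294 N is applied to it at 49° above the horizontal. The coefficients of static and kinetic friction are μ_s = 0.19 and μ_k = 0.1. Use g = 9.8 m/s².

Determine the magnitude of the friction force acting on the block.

N = m g − P sin α = 901.6 − 294×sin 49° = 679.7 N.
The horizontal driving force is P cos α = 192.9 N, so equilibrium needs friction f = 192.9 N.
μ_s N = 0.19 × 679.7 = 129.1 N.
192.9 > 129.1 N → the block slides; f = μ_k N = 0.1×679.7 = 68 N.

f ≈ 68 N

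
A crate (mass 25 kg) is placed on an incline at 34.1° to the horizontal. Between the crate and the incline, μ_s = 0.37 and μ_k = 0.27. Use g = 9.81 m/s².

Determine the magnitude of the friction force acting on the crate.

f ≈ 54.8 N (up the incline)

Perpendicular to the surface, N = m g cos θ = 25·9.81·cos 34.1° = 203.1 N.
For equilibrium along the incline, friction must balance the weight component: f = m g sin θ = 137.5 N up the slope.
Static friction can supply at most μ_s N = 75.14 N.
|137.5| exceeds 75.14 N, so the crate slips down-slope; friction is kinetic, f = μ_k N = 0.27×203.1 = 54.8 N.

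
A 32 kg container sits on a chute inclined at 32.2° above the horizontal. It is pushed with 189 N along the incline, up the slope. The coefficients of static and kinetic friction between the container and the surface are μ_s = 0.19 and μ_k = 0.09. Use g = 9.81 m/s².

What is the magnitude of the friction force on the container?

f ≈ 21.7 N (down the incline)

The normal reaction is N = m g cos θ = 265.6 N.
For equilibrium along the incline the friction force must supply f = m g sin θ − P = 167.3 − 189 = -21.72 N (positive meaning up-slope).
Maximum static friction available: μ_s N = 0.19 × 265.6 = 50.47 N.
Since |-21.72| ≤ 50.47 N, no slip — friction simply equals what equilibrium demands.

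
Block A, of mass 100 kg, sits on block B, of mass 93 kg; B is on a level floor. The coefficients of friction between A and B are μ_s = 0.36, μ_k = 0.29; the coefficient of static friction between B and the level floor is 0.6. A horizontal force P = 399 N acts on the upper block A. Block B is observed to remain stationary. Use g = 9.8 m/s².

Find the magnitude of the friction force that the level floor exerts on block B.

f ≈ 284 N

The normal force B exerts on A is simply A's weight, N₁ = 980 N.
Maximum static friction on A from B: μ_s N₁ = 0.36×980 = 352.8 N.
P = 399 N exceeds that limit, so A slips over B and the interface friction becomes kinetic: f₁ = μ_k N₁ = 0.29×980 = 284 N.
B experiences an equal 284 N forward from A (third law). B is in equilibrium, so the floor supplies f₂ = 284 N of static friction (limit μ_s(m_A+m_B)g = 1135 N, not exceeded).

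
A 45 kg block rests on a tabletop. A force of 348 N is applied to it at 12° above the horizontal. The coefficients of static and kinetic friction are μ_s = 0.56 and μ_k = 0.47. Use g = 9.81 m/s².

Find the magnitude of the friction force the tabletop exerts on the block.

f ≈ 173 N

The vertical component of P reduces the normal force: N = m g − P sin α = 441.5 − 72.35 = 369.1 N.
The horizontal driving force is P cos α = 340.4 N, so equilibrium needs friction f = 340.4 N.
The static-friction limit is μ_s N = 206.7 N.
340.4 > 206.7 N → the block slides; f = μ_k N = 0.47×369.1 = 173 N.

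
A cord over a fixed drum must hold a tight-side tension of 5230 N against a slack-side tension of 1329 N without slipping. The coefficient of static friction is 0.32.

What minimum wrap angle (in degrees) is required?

β_min ≈ 245°

T₂/T₁ = e^{μβ} → β = ln(T₂/T₁)/μ.
β = ln(5230/1329)/0.32 = 1.37/0.32 = 4.281 rad.
In degrees: β = 4.281 × 180/π = 245°.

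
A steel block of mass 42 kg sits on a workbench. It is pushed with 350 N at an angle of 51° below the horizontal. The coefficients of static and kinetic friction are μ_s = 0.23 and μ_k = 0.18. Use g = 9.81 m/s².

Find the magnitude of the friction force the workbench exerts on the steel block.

N = m g + P sin α = 412 + 350×sin 51° = 684 N.
For equilibrium, f = P cos α = 350×cos 51° = 220.3 N.
The static-friction limit is μ_s N = 157.3 N.
The required friction exceeds μ_s N, so the steel block moves and f = μ_k N = 123 N.

f ≈ 123 N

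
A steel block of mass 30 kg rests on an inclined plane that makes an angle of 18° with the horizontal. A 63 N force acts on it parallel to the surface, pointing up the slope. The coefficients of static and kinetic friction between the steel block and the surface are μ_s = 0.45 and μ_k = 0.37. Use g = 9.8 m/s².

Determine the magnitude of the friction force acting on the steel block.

Normal force: N = m g cos θ = 30 × 9.8 × cos 18° = 279.6 N.
Parallel to the incline, ΣF = 0 gives f = m g sin θ − P = 90.85 − 63 = 27.85 N (up-slope positive).
Static friction can supply at most μ_s N = 125.8 N.
Since |27.85| ≤ 125.8 N, the steel block remains in static equilibrium and friction takes exactly the required value.

f ≈ 27.9 N (up the incline)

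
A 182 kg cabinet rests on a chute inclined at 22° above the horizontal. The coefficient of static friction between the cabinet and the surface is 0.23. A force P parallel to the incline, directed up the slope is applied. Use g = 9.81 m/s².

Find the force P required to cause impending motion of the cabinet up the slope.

At impending motion up the slope, friction acts down-slope at its limit: f = μ_s N.
P is parallel to the surface, so N = m g cos θ = 1660 N.
Along the incline: P = m g sin θ + μ_s N = 669 + 0.23×1660 = 1050 N.

P ≈ 1050 N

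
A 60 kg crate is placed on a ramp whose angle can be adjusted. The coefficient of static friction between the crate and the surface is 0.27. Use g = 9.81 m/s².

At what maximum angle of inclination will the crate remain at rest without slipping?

θ_max ≈ 15.1°

At the slip threshold, m g sin θ = μ_s · m g cos θ, so tan θ = μ_s.
θ_max = arctan(0.27) = 15.1°.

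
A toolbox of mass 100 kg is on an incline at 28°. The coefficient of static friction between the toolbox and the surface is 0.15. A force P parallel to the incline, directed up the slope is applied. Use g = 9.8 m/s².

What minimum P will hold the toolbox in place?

P_min ≈ 330 N

The toolbox tends to slide down (tan θ > μ_s), so at the point of impending slip friction acts up-slope at its limit: f = μ_s N.
P is parallel to the surface, so N = m g cos θ = 865 N.
Along the incline: P + μ_s N = m g sin θ, so P = 460 − 0.15×865 = 330 N.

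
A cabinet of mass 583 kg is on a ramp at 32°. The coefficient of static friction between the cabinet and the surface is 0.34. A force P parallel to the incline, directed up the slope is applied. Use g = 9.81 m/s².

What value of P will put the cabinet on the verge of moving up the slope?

P ≈ 4680 N

At impending motion up the slope, friction acts down-slope at its limit: f = μ_s N.
P is parallel to the surface, so N = m g cos θ = 4850 N.
Along the incline: P = m g sin θ + μ_s N = 3030 + 0.34×4850 = 4680 N.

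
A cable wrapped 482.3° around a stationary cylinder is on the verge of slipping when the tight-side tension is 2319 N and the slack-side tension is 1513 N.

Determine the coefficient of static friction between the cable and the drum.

μ ≈ 0.0507

T₂/T₁ = e^{μβ} → μ = ln(T₂/T₁)/β.
β = 482.3° = 8.418 rad.
μ = ln(2319/1513)/8.418 = ln(1.533)/8.418 = 0.0507.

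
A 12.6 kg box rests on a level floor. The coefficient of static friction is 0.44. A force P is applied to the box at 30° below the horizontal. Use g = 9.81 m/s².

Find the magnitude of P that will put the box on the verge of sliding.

N = m g + P sin α (the push presses the box into the level floor).
At impending slip, P cos α = μ_s N = μ_s (m g + P sin α).
Solving: P (cos α − μ_s sin α) = μ_s m g → P = 0.44×124/(cos 30° − 0.44 sin 30°) = 54.4/0.646 = 84.2 N.

P ≈ 84.2 N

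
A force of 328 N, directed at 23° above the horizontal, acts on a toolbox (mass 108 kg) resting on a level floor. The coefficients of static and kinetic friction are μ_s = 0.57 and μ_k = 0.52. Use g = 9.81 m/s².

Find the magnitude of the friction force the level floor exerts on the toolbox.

The vertical component of P reduces the normal force: N = m g − P sin α = 1059 − 128.2 = 931.3 N.
For equilibrium, f = P cos α = 328×cos 23° = 301.9 N.
The static-friction limit is μ_s N = 530.9 N.
Since 301.9 N does not exceed the limit, the toolbox stays at rest and f = 302 N.

f ≈ 302 N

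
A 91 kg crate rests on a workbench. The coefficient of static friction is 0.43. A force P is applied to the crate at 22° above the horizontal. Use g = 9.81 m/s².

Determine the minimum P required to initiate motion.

P ≈ 353 N

N = m g − P sin α (the pull lifts the crate).
At impending slip, P cos α = μ_s N = μ_s (m g − P sin α).
Solving: P (cos α + μ_s sin α) = μ_s m g → P = 0.43×893/(cos 22° + 0.43 sin 22°) = 384/1.088 = 353 N.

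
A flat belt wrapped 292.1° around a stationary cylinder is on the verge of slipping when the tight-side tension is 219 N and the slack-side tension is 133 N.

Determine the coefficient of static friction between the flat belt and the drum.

μ ≈ 0.0978

T₂/T₁ = e^{μβ} → μ = ln(T₂/T₁)/β.
β = 292.1° = 5.098 rad.
μ = ln(219/133)/5.098 = ln(1.647)/5.098 = 0.0978.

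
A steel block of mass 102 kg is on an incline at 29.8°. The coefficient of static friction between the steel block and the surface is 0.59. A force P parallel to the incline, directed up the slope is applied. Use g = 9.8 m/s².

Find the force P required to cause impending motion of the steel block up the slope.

At impending motion up the slope, friction acts down-slope at its limit: f = μ_s N.
P is parallel to the surface, so N = m g cos θ = 867 N.
Along the incline: P = m g sin θ + μ_s N = 497 + 0.59×867 = 1010 N.

P ≈ 1010 N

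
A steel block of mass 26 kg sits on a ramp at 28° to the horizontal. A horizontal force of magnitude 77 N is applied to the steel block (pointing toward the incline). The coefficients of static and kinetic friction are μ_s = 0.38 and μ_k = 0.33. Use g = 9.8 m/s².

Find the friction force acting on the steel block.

f ≈ 51.6 N (up the incline)

The horizontal push has a component P sin θ into the surface, so N = m g cos θ + P sin θ = 225 + 36.15 = 261.1 N.
Along the incline, the net driving force (taking up-slope positive) is P cos θ − m g sin θ = 67.99 − 119.6 = -51.63 N, so equilibrium requires friction f = 51.63 N (up-slope).
The limit of static friction is μ_s N = 99.23 N.
Since 51.63 N is within the 99.23 N limit, the steel block stays put and friction is exactly 51.6 N.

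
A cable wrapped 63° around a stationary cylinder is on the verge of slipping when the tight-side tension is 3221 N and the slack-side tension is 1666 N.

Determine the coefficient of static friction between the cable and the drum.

μ ≈ 0.6

T₂/T₁ = e^{μβ} → μ = ln(T₂/T₁)/β.
β = 63° = 1.1 rad.
μ = ln(3221/1666)/1.1 = ln(1.933)/1.1 = 0.6.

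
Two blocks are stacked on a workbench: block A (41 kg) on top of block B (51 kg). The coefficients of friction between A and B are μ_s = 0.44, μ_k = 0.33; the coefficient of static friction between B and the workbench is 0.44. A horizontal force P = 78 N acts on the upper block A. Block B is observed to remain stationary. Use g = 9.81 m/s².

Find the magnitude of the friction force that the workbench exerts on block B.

f ≈ 78 N

Between the blocks, N₁ = m_A g = 402.2 N.
Maximum static friction on A from B: μ_s N₁ = 0.44×402.2 = 177 N.
Since P = 78 N ≤ 177 N, A does not slip on B; friction on A equals P = 78 N.
By Newton's third law B feels 78 N forward from A. With B stationary, the floor's static friction on B balances it: f₂ = 78 N (well within μ_s(m_A+m_B)g = 397.1 N).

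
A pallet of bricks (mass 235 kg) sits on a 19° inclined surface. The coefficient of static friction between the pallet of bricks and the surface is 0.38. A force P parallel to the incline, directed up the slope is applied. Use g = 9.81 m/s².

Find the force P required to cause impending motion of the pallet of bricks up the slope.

P ≈ 1580 N

At impending motion up the slope, friction acts down-slope at its limit: f = μ_s N.
P is parallel to the surface, so N = m g cos θ = 2180 N.
Along the incline: P = m g sin θ + μ_s N = 751 + 0.38×2180 = 1580 N.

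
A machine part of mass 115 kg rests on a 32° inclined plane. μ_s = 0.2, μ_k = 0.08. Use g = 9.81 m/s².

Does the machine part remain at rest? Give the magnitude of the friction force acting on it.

N = m g cos θ = 957 N.
Down-slope weight component: m g sin θ = 598 N.
μ_s N = 191 N.
598 > 191 N, so it slides; kinetic friction f = μ_k N = 0.08×957 = 76.5 N.

f ≈ 76.5 N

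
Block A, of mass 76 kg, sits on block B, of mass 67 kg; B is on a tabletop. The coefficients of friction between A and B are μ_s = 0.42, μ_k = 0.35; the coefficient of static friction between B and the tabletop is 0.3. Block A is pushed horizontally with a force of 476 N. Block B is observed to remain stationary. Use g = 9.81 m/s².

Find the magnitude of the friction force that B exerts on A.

The normal force B exerts on A is simply A's weight, N₁ = 745.6 N.
So the A–B interface can sustain at most μ_s N₁ = 313.1 N of static friction.
P = 476 N exceeds that limit, so A slips over B and the interface friction becomes kinetic: f₁ = μ_k N₁ = 0.35×745.6 = 261 N.
By Newton's third law B feels 261 N forward from A. With B stationary, the floor's static friction on B balances it: f₂ = 261 N (well within μ_s(m_A+m_B)g = 420.8 N).

f ≈ 261 N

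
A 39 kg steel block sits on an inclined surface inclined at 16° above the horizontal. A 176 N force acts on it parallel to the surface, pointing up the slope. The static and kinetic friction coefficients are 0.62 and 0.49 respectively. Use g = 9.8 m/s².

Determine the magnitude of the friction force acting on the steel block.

The normal reaction is N = m g cos θ = 367.4 N.
For equilibrium along the incline the friction force must supply f = m g sin θ − P = 105.3 − 176 = -70.65 N (positive meaning up-slope).
The static-friction ceiling is μ_s N = 0.62 × 367.4 = 227.8 N.
Since |-70.65| ≤ 227.8 N, static friction is sufficient; f equals the required value, not μ_s N.

f ≈ 70.7 N (down the incline)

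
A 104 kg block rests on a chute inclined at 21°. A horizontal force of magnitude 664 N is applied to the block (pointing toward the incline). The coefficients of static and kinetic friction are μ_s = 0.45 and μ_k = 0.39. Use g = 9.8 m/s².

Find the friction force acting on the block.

Resolve perpendicular to the incline: N = m g cos θ + P sin θ = 104×9.8×cos 21° + 664×sin 21° = 1189 N.
Parallel to the incline: P cos θ − m g sin θ = 619.9 − 365.2 = 254.6 N; the friction needed to balance this is 254.6 N acting down the slope.
Maximum static friction: μ_s N = 0.45 × 1189 = 535.3 N.
Since 254.6 N is within the 535.3 N limit, the block stays put and friction is exactly 255 N.

f ≈ 255 N (down the incline)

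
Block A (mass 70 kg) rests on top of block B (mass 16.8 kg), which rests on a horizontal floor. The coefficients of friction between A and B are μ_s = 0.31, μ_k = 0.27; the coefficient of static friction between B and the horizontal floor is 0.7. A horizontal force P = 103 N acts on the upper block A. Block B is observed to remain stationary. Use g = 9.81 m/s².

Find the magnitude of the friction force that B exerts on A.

f ≈ 103 N

The normal force B exerts on A is simply A's weight, N₁ = 686.7 N.
Maximum static friction on A from B: μ_s N₁ = 0.31×686.7 = 212.9 N.
Since P = 103 N ≤ 212.9 N, A does not slip on B; friction on A equals P = 103 N.
By Newton's third law B feels 103 N forward from A. With B stationary, the floor's static friction on B balances it: f₂ = 103 N (well within μ_s(m_A+m_B)g = 596.1 N).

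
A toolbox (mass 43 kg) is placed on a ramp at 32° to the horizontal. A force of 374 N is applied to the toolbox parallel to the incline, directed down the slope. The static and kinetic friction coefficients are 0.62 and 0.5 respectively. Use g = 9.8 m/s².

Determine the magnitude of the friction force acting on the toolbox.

f ≈ 179 N (up the incline)

Perpendicular to the surface, N = m g cos θ = 43·9.8·cos 32° = 357.4 N.
The friction needed for equilibrium is m g sin θ + P = 223.3 + 374 = 597.3 N, measured positive up-slope.
Maximum static friction available: μ_s N = 0.62 × 357.4 = 221.6 N.
|597.3| exceeds 221.6 N, so the toolbox slips down-slope; friction is kinetic, f = μ_k N = 0.5×357.4 = 179 N.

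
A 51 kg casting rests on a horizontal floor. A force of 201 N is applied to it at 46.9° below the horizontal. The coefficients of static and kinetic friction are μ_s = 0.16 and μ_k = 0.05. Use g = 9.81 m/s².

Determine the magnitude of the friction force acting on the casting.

f ≈ 32.4 N

N = m g + P sin α = 500.3 + 201×sin 46.9° = 647.1 N.
Horizontally, friction must balance P cos α = 137.3 N.
μ_s N = 0.16 × 647.1 = 103.5 N.
137.3 > 103.5 N → the casting slides; f = μ_k N = 0.05×647.1 = 32.4 N.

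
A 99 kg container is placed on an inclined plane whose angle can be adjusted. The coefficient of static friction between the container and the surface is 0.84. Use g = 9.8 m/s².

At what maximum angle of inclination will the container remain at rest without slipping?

θ_max ≈ 40°

At the slip threshold, m g sin θ = μ_s · m g cos θ, so tan θ = μ_s.
θ_max = arctan(0.84) = 40°.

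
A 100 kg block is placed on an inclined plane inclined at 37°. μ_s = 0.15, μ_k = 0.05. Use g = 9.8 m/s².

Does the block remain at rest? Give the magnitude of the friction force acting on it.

N = m g cos θ = 783 N.
Down-slope weight component: m g sin θ = 590 N.
μ_s N = 117 N.
590 > 117 N, so it slides; kinetic friction f = μ_k N = 0.05×783 = 39.1 N.

f ≈ 39.1 N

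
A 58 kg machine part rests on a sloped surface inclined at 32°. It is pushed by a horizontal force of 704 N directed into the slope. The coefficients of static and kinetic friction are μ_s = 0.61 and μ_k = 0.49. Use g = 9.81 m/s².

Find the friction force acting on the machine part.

Normal direction: N = m g cos θ + P sin θ = 855.6 N.
Parallel to the incline: P cos θ − m g sin θ = 597 − 301.5 = 295.5 N; the friction needed to balance this is 295.5 N acting down the slope.
The limit of static friction is μ_s N = 521.9 N.
|f_req| = 295.5 ≤ 521.9 N → the machine part is in equilibrium; friction equals the required value.

f ≈ 296 N (down the incline)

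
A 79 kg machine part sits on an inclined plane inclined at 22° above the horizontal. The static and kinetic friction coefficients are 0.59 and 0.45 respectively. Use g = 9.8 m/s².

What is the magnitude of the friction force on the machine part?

Normal force: N = m g cos θ = 79 × 9.8 × cos 22° = 717.8 N.
Along the slope the weight component is m g sin θ = 290 N; friction must supply exactly this, acting up-slope.
Maximum static friction available: μ_s N = 0.59 × 717.8 = 423.5 N.
Since |290| ≤ 423.5 N, the machine part remains in static equilibrium and friction takes exactly the required value.

f ≈ 290 N (up the incline)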